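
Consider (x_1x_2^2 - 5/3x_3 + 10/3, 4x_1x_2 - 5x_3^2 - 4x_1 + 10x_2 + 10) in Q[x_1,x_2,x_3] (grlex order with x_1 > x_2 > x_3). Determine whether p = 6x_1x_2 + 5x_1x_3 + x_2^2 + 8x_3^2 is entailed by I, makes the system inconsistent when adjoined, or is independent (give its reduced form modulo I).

6x_1x_2 + 5x_1x_3 + x_2^2 + 8x_3^2 is independent of I; its normal form modulo I is 5x_1x_3 + x_2^2 + 31/2x_3^2 + 6x_1 - 15x_2 - 15.

First compute the reduced Gröbner basis of I by Buchberger's algorithm.
f_1 = x_1x_2^2 - 5/3x_3 + 10/3, LT = x_1x_2^2.
f_2 = 4x_1x_2 - 5x_3^2 - 4x_1 + 10x_2 + 10, LT = x_1x_2.

S(f_1,f_2): lcm = x_1x_2^2. S = 5/4x_2x_3^2 + x_1x_2 - 5/2x_2^2 - 5/2x_2 - 5/3x_3 + 10/3.
  reduce S modulo (f_1, f_2):
  remainder 5/4x_2x_3^2 - 5/2x_2^2 + 5/4x_3^2 + x_1 - 5x_2 - 5/3x_3 + 5/6 ≠ 0; add h_3 = 5/4x_2x_3^2 - 5/2x_2^2 + 5/4x_3^2 + x_1 - 5x_2 - 5/3x_3 + 5/6 to the basis.

S(f_1,h_3): lcm = x_1x_2^2x_3^2. S = 2x_1x_2^3 - x_1x_2x_3^2 - 4/5x_1^2x_2 + 4x_1x_2^2 + 4/3x_1x_2x_3 - 5/3x_3^3 - 2/3x_1x_2 + 10/3x_3^2.
  reduce S modulo (f_1, f_2, h_3):
  remainder -5/4x_3^4 - 2x_1x_3^2 - 4/5x_1^2 + 4/3x_1x_3 + 5x_2^2 + 5x_3^2 + 4/3x_1 + 20/3x_3 - 55/3 ≠ 0; add h_4 = -5/4x_3^4 - 2x_1x_3^2 - 4/5x_1^2 + 4/3x_1x_3 + 5x_2^2 + 5x_3^2 + 4/3x_1 + 20/3x_3 - 55/3 to the basis.

The other S-polynomials (S(f_2,h_3), S(f_1,h_4), S(f_2,h_4), S(h_3,h_4)) all reduce to 0 modulo the current basis, so we have a Gröbner basis.
Inter-reduce: drop elements whose leading term is divisible by another's, tail-reduce, and make monic.
Reduced Gröbner basis: {x_3^4 + 8/5x_1x_3^2 + 16/25x_1^2 - 16/15x_1x_3 - 4x_2^2 - 4x_3^2 - 16/15x_1 - 16/3x_3 + 44/3, x_2x_3^2 - 2x_2^2 + x_3^2 + 4/5x_1 - 4x_2 - 4/3x_3 + 2/3, x_1x_2 - 5/4x_3^2 - x_1 + 5/2x_2 + 5/2}.
Label its elements g_1 = x_3^4 + 8/5x_1x_3^2 + 16/25x_1^2 - 16/15x_1x_3 - 4x_2^2 - 4x_3^2 - 16/15x_1 - 16/3x_3 + 44/3, g_2 = x_2x_3^2 - 2x_2^2 + x_3^2 + 4/5x_1 - 4x_2 - 4/3x_3 + 2/3, g_3 = x_1x_2 - 5/4x_3^2 - x_1 + 5/2x_2 + 5/2.

Reduce p = 6x_1x_2 + 5x_1x_3 + x_2^2 + 8x_3^2 modulo G:
  leading term x_1x_2: subtract (6)·g_3 from 6x_1x_2 + 5x_1x_3 + x_2^2 + 8x_3^2 → 5x_1x_3 + x_2^2 + 31/2x_3^2 + 6x_1 - 15x_2 - 15
  leading term x_1x_3: no divisor's leading term divides it; move 5x_1x_3 to the remainder.
  leading term x_2^2: no divisor's leading term divides it; move x_2^2 to the remainder.
  leading term x_3^2: no divisor's leading term divides it; move 31/2x_3^2 to the remainder.
  leading term x_1: no divisor's leading term divides it; move 6x_1 to the remainder.
  leading term x_2: no divisor's leading term divides it; move -15x_2 to the remainder.
  leading term 1: no divisor's leading term divides it; move -15 to the remainder.
  normal form = 5x_1x_3 + x_2^2 + 31/2x_3^2 + 6x_1 - 15x_2 - 15.
The normal form is nonzero, so p ∉ I. Since p minus its normal form lies in I, I + (p) = I + (r) where r = 5x_1x_3 + x_2^2 + 31/2x_3^2 + 6x_1 - 15x_2 - 15; decide whether this ideal is the whole ring.
Run Buchberger on G together with r (pairs among the g_i already reduce to 0 since G is a Gröbner basis):
g_1 = x_3^4 + 8/5x_1x_3^2 + 16/25x_1^2 - 16/15x_1x_3 - 4x_2^2 - 4x_3^2 - 16/15x_1 - 16/3x_3 + 44/3, LT = x_3^4.
g_2 = x_2x_3^2 - 2x_2^2 + x_3^2 + 4/5x_1 - 4x_2 - 4/3x_3 + 2/3, LT = x_2x_3^2.
g_3 = x_1x_2 - 5/4x_3^2 - x_1 + 5/2x_2 + 5/2, LT = x_1x_2.
r = 5x_1x_3 + x_2^2 + 31/2x_3^2 + 6x_1 - 15x_2 - 15, LT = x_1x_3.

S(g_1,r): lcm = x_1x_3^4. S = -1/5x_2^2x_3^3 - 31/10x_3^5 + 8/5x_1^2x_3^2 - 6/5x_1x_3^3 + 3x_2x_3^3 + 16/25x_1^3 - 16/15x_1^2x_3 - 4x_1x_2^2 - 4x_1x_3^2 + 3x_3^3 - 16/15x_1^2 - 16/3x_1x_3 + 44/3x_1.
  reduce S modulo (g_1, g_2, g_3, r):
  remainder -2/5x_2^3x_3 + 16/25x_1^3 + 12/25x_2^3 - 15806/3125x_2^2x_3 + 64382/3125x_3^3 - 4208/1875x_1^2 + 235808/46875x_2^2 - 47396/1875x_2x_3 - 1952476/46875x_3^2 + 2116/15625x_1 + 284576/9375x_2 + 8688/625x_3 + 72976/9375 ≠ 0; add m_5 = -2/5x_2^3x_3 + 16/25x_1^3 + 12/25x_2^3 - 15806/3125x_2^2x_3 + 64382/3125x_3^3 - 4208/1875x_1^2 + 235808/46875x_2^2 - 47396/1875x_2x_3 - 1952476/46875x_3^2 + 2116/15625x_1 + 284576/9375x_2 + 8688/625x_3 + 72976/9375 to the basis.

S(g_2,r): lcm = x_1x_2x_3^2. S = -1/5x_2^3x_3 - 31/10x_2x_3^3 - 2x_1x_2^2 - 6/5x_1x_2x_3 + x_1x_3^2 + 3x_2^2x_3 + 4/5x_1^2 - 4x_1x_2 - 4/3x_1x_3 + 3x_2x_3 + 2/3x_1.
  reduce S modulo (g_1, g_2, g_3, r, m_5):
  remainder -8/25x_1^3 - 6/25x_2^3 - 2722/3125x_2^2x_3 - 73757/6250x_3^3 + 3604/1875x_1^2 - 106154/46875x_2^2 + 17323/1875x_2x_3 + 730238/46875x_3^2 - 88924/46875x_1 - 83788/9375x_2 - 4157/1875x_3 + 84512/9375 ≠ 0; add m_6 = -8/25x_1^3 - 6/25x_2^3 - 2722/3125x_2^2x_3 - 73757/6250x_3^3 + 3604/1875x_1^2 - 106154/46875x_2^2 + 17323/1875x_2x_3 + 730238/46875x_3^2 - 88924/46875x_1 - 83788/9375x_2 - 4157/1875x_3 + 84512/9375 to the basis.

S(g_3,r): lcm = x_1x_2x_3. S = -1/5x_2^3 - 31/10x_2x_3^2 - 5/4x_3^3 - 6/5x_1x_2 - x_1x_3 + 3x_2^2 + 5/2x_2x_3 + 3x_2 + 5/2x_3.
  reduce S modulo (g_1, g_2, g_3, r, m_5, m_6):
  remainder -1/5x_2^3 - 5/4x_3^3 - 3x_2^2 + 5/2x_2x_3 + 47/10x_3^2 + 62/25x_1 - 47/5x_2 - 49/30x_3 + 31/15 ≠ 0; add m_7 = -1/5x_2^3 - 5/4x_3^3 - 3x_2^2 + 5/2x_2x_3 + 47/10x_3^2 + 62/25x_1 - 47/5x_2 - 49/30x_3 + 31/15 to the basis.

The other S-polynomials (S(g_1,g_2), S(g_1,g_3), S(g_2,g_3), S(g_1,m_5), S(g_2,m_5), S(g_3,m_5), S(r,m_5), S(g_1,m_6), S(g_2,m_6), S(g_3,m_6), S(r,m_6), S(m_5,m_6), S(g_1,m_7), S(g_2,m_7), S(g_3,m_7), S(r,m_7), S(m_5,m_7), S(m_6,m_7)) all reduce to 0 modulo the current basis, so we have a Gröbner basis.
Inter-reduce: drop elements whose leading term is divisible by another's, tail-reduce, and make monic.
Reduced Gröbner basis: {x_3^4 - 8/25x_2^2x_3 - 124/25x_3^3 + 16/25x_1^2 - 1276/375x_2^2 + 24/5x_2x_3 + 1972/375x_3^2 + 944/375x_1 - 224/25x_2 - 8/15x_3 + 428/75, x_1^3 + 1361/500x_2^2x_3 + 32191/1000x_3^3 - 901/150x_1^2 - 15649/3750x_2^2 - 5849/300x_2x_3 - 465863/15000x_3^2 + 28553/1875x_1 - 10981/1500x_2 + 241/300x_3 - 30631/1500, x_2^3 + 25/4x_3^3 + 15x_2^2 - 25/2x_2x_3 - 47/2x_3^2 - 62/5x_1 + 47x_2 + 49/6x_3 - 31/3, x_2x_3^2 - 2x_2^2 + x_3^2 + 4/5x_1 - 4x_2 - 4/3x_3 + 2/3, x_1x_2 - 5/4x_3^2 - x_1 + 5/2x_2 + 5/2, x_1x_3 + 1/5x_2^2 + 31/10x_3^2 + 6/5x_1 - 3x_2 - 3}.
The reduced Gröbner basis of I + (p) is {x_3^4 - 8/25x_2^2x_3 - 124/25x_3^3 + 16/25x_1^2 - 1276/375x_2^2 + 24/5x_2x_3 + 1972/375x_3^2 + 944/375x_1 - 224/25x_2 - 8/15x_3 + 428/75, x_1^3 + 1361/500x_2^2x_3 + 32191/1000x_3^3 - 901/150x_1^2 - 15649/3750x_2^2 - 5849/300x_2x_3 - 465863/15000x_3^2 + 28553/1875x_1 - 10981/1500x_2 + 241/300x_3 - 30631/1500, x_2^3 + 25/4x_3^3 + 15x_2^2 - 25/2x_2x_3 - 47/2x_3^2 - 62/5x_1 + 47x_2 + 49/6x_3 - 31/3, x_2x_3^2 - 2x_2^2 + x_3^2 + 4/5x_1 - 4x_2 - 4/3x_3 + 2/3, x_1x_2 - 5/4x_3^2 - x_1 + 5/2x_2 + 5/2, x_1x_3 + 1/5x_2^2 + 31/10x_3^2 + 6/5x_1 - 3x_2 - 3} ≠ {1}, a proper ideal, so the enlarged system stays consistent: p is independent of I, with normal form 5x_1x_3 + x_2^2 + 31/2x_3^2 + 6x_1 - 15x_2 - 15.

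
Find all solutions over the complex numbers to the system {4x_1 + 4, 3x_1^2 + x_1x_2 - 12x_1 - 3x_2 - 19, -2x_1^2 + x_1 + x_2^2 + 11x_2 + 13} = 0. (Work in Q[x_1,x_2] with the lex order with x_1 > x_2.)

{(-1, -1)}

Compute a lex Gröbner basis by Buchberger's algorithm.
f_1 = 4x_1 + 4, LT = x_1.
f_2 = 3x_1^2 + x_1x_2 - 12x_1 - 3x_2 - 19, LT = x_1^2.
f_3 = -2x_1^2 + x_1 + x_2^2 + 11x_2 + 13, LT = x_1^2.

S(f_1,f_2): lcm = x_1^2. S = -1/3x_1x_2 + 5x_1 + x_2 + 19/3.
  reduce S modulo (f_1, f_2, f_3):
  remainder 4/3x_2 + 4/3 ≠ 0; add h_4 = 4/3x_2 + 4/3 to the basis.

The other S-polynomials (S(f_1,f_3), S(f_2,f_3), S(f_1,h_4), S(f_2,h_4), S(f_3,h_4)) all reduce to 0 modulo the current basis, so we have a Gröbner basis.
Inter-reduce: drop elements whose leading term is divisible by another's, tail-reduce, and make monic.
Reduced Gröbner basis: {x_1 + 1, x_2 + 1}.

From the last basis element, x_2 + 1 = 0, so x_2 takes values in {-1}. Each choice, substituted upward through the basis, yields the corresponding point(s) of the solution set.
  x_2 = -1: the earlier basis element becomes x_1 + 1 = 0, giving x_1 = -1 — point (-1, -1).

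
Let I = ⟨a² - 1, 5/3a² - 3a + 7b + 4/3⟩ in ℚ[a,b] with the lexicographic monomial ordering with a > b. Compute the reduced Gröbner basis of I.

G = {a - 7/3b - 1, b² + 6/7b}

f_1 = a² - 1, LT = a².
f_2 = 5/3a² - 3a + 7b + 4/3, LT = a².

S(f_1,f_2): lcm = a². S = 9/5a - 21/5b - 9/5.
  leading term a: no divisor's leading term divides it; move 9/5a to the remainder.
  leading term b: no divisor's leading term divides it; move -21/5b to the remainder.
  leading term 1: no divisor's leading term divides it; move -9/5 to the remainder.
  remainder 9/5a - 21/5b - 9/5 ≠ 0; add g_3 = 9/5a - 21/5b - 9/5 to the basis.

S(f_1,g_3): lcm = a². S = 7/3ab + a - 1.
  leading term ab: subtract (35/27b)·g_3 from 7/3ab + a - 1 → a + 49/9b² + 7/3b - 1
  leading term a: subtract (5/9)·g_3 from a + 49/9b² + 7/3b - 1 → 49/9b² + 14/3b
  leading term b²: no divisor's leading term divides it; move 49/9b² to the remainder.
  leading term b: no divisor's leading term divides it; move 14/3b to the remainder.
  remainder 49/9b² + 14/3b ≠ 0; add g_4 = 49/9b² + 14/3b to the basis.

The other S-polynomials (S(f_2,g_3), S(f_1,g_4), S(f_2,g_4), S(g_3,g_4)) all reduce to 0 modulo the current basis, so we have a Gröbner basis.
Inter-reduce: drop elements whose leading term is divisible by another's, tail-reduce, and make monic.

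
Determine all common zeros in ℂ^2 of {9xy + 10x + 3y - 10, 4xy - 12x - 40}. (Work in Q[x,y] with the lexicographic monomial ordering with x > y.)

Compute a lex Gröbner basis by Buchberger's algorithm.
f_1 = 9xy + 10x + 3y - 10, LT = xy.
f_2 = 4xy - 12x - 40, LT = xy.

S(f_1,f_2): lcm = xy. S = 37/9x + 1/3y + 80/9.
  leading term x: no divisor's leading term divides it; move 37/9x to the remainder.
  leading term y: no divisor's leading term divides it; move 1/3y to the remainder.
  leading term 1: no divisor's leading term divides it; move 80/9 to the remainder.
  remainder 37/9x + 1/3y + 80/9 ≠ 0; add h_3 = 37/9x + 1/3y + 80/9 to the basis.

S(f_1,h_3): lcm = xy. S = 10/9x - 3/37y^2 - 203/111y - 10/9.
  leading term x: subtract (10/37)·h_3 from 10/9x - 3/37y^2 - 203/111y - 10/9 → -3/37y^2 - 71/37y - 130/37
  leading term y^2: no divisor's leading term divides it; move -3/37y^2 to the remainder.
  leading term y: no divisor's leading term divides it; move -71/37y to the remainder.
  leading term 1: no divisor's leading term divides it; move -130/37 to the remainder.
  remainder -3/37y^2 - 71/37y - 130/37 ≠ 0; add h_4 = -3/37y^2 - 71/37y - 130/37 to the basis.

The other S-polynomials (S(f_2,h_3), S(f_1,h_4), S(f_2,h_4), S(h_3,h_4)) all reduce to 0 modulo the current basis, so we have a Gröbner basis.
Inter-reduce: drop elements whose leading term is divisible by another's, tail-reduce, and make monic.
Reduced Gröbner basis: {x + 3/37y + 80/37, y^2 + 71/3y + 130/3}.

Elimination: the polynomial y^2 + 71/3y + 130/3 lies in the elimination ideal for y, so y ∈ {-65/3, -2}. For each such y, the remaining basis elements (now univariate) give the rest of the solution.
  y = -65/3: the earlier basis element becomes x + 15/37 = 0, giving x = -15/37 — point (-15/37, -65/3).
  y = -2: the earlier basis element becomes x + 2 = 0, giving x = -2 — point (-2, -2).

{(-15/37, -65/3), (-2, -2)}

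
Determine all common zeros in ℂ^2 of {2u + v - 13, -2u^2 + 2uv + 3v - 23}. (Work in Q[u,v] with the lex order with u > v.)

Compute a lex Gröbner basis by Buchberger's algorithm.
f_1 = 2u + v - 13, LT = u.
f_2 = -2u^2 + 2uv + 3v - 23, LT = u^2.

S(f_1,f_2): lcm = u^2. S = 3/2uv - 13/2u + 3/2v - 23/2.
  leading term uv: subtract (3/4v)·f_1 from 3/2uv - 13/2u + 3/2v - 23/2 → -13/2u - 3/4v^2 + 45/4v - 23/2
  leading term u: subtract (-13/4)·f_1 from -13/2u - 3/4v^2 + 45/4v - 23/2 → -3/4v^2 + 29/2v - 215/4
  leading term v^2: no divisor's leading term divides it; move -3/4v^2 to the remainder.
  leading term v: no divisor's leading term divides it; move 29/2v to the remainder.
  leading term 1: no divisor's leading term divides it; move -215/4 to the remainder.
  remainder -3/4v^2 + 29/2v - 215/4 ≠ 0; add h_3 = -3/4v^2 + 29/2v - 215/4 to the basis.

S(f_1,h_3): leading monomials are coprime, so the S-polynomial reduces to 0 (Buchberger's first criterion).
S(f_2,h_3): leading monomials are coprime, so the S-polynomial reduces to 0 (Buchberger's first criterion).
Every S-polynomial of the final basis reduces to 0, so we have a Gröbner basis.
Inter-reduce: drop elements whose leading term is divisible by another's, tail-reduce, and make monic.
Reduced Gröbner basis: {u + 1/2v - 13/2, v^2 - 58/3v + 215/3}.

Since the basis is lex-ordered, v^2 - 58/3v + 215/3 is univariate in v. Its roots are {5, 43/3}. Back-substituting each root into the other basis elements fixes the other coordinates.
  v = 5: the earlier basis element becomes u - 4 = 0, giving u = 4 — point (4, 5).
  v = 43/3: the earlier basis element becomes u + 2/3 = 0, giving u = -2/3 — point (-2/3, 43/3).

{(4, 5), (-2/3, 43/3)}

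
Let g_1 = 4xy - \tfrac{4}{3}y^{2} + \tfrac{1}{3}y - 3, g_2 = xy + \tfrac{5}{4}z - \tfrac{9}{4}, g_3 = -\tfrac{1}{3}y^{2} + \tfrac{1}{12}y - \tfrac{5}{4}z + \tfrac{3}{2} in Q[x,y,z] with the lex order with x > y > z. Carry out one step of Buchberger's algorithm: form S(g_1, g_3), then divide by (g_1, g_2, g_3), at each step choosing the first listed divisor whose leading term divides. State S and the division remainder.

S(g_1, g_3) = \tfrac{1}{4}xy - \tfrac{15}{4}xz + \tfrac{9}{2}x - \tfrac{1}{3}y^{3} + \tfrac{1}{12}y^{2} - \tfrac{3}{4}y; remainder on division = -\tfrac{15}{4}xz + \tfrac{9}{2}x + \tfrac{5}{4}yz - \tfrac{9}{4}y - \tfrac{5}{16}z + \tfrac{9}{16}.

lcm(LM(g_1), LM(g_3)) = xy^{2}.
S = (lcm/LT(g_1))·g_1 − (lcm/LT(g_3))·g_3 = \tfrac{1}{4}xy - \tfrac{15}{4}xz + \tfrac{9}{2}x - \tfrac{1}{3}y^{3} + \tfrac{1}{12}y^{2} - \tfrac{3}{4}y.
Reduce S modulo (g_1, g_2, g_3) in that order:
  leading term xy: subtract (\tfrac{1}{16})·g_1 from \tfrac{1}{4}xy - \tfrac{15}{4}xz + \tfrac{9}{2}x - \tfrac{1}{3}y^{3} + \tfrac{1}{12}y^{2} - \tfrac{3}{4}y → -\tfrac{15}{4}xz + \tfrac{9}{2}x - \tfrac{1}{3}y^{3} + \tfrac{1}{6}y^{2} - \tfrac{37}{48}y + \tfrac{3}{16}
  leading term xz: no divisor's leading term divides it; move -\tfrac{15}{4}xz to the remainder.
  leading term x: no divisor's leading term divides it; move \tfrac{9}{2}x to the remainder.
  leading term y^{3}: subtract (y)·g_3 from -\tfrac{1}{3}y^{3} + \tfrac{1}{6}y^{2} - \tfrac{37}{48}y + \tfrac{3}{16} → \tfrac{1}{12}y^{2} + \tfrac{5}{4}yz - \tfrac{109}{48}y + \tfrac{3}{16}
  leading term y^{2}: subtract (-\tfrac{1}{4})·g_3 from \tfrac{1}{12}y^{2} + \tfrac{5}{4}yz - \tfrac{109}{48}y + \tfrac{3}{16} → \tfrac{5}{4}yz - \tfrac{9}{4}y - \tfrac{5}{16}z + \tfrac{9}{16}
  leading term yz: no divisor's leading term divides it; move \tfrac{5}{4}yz to the remainder.
  leading term y: no divisor's leading term divides it; move -\tfrac{9}{4}y to the remainder.
  leading term z: no divisor's leading term divides it; move -\tfrac{5}{16}z to the remainder.
  leading term 1: no divisor's leading term divides it; move \tfrac{9}{16} to the remainder.
The remainder -\tfrac{15}{4}xz + \tfrac{9}{2}x + \tfrac{5}{4}yz - \tfrac{9}{4}y - \tfrac{5}{16}z + \tfrac{9}{16} is nonzero, so it would be added as the next basis element.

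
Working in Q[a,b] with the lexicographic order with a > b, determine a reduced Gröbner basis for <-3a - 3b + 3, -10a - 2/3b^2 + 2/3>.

G = {a + b - 1, b^2 - 15b + 14}

f_1 = -3a - 3b + 3, LT = a.
f_2 = -10a - 2/3b^2 + 2/3, LT = a.

S(f_1,f_2): lcm = a. S = -1/15b^2 + b - 14/15.
  leading term b^2: no divisor's leading term divides it; move -1/15b^2 to the remainder.
  leading term b: no divisor's leading term divides it; move b to the remainder.
  leading term 1: no divisor's leading term divides it; move -14/15 to the remainder.
  remainder -1/15b^2 + b - 14/15 ≠ 0; add g_3 = -1/15b^2 + b - 14/15 to the basis.

The other S-polynomials (S(f_1,g_3), S(f_2,g_3)) all reduce to 0 modulo the current basis, so we have a Gröbner basis.
Inter-reduce: drop elements whose leading term is divisible by another's, tail-reduce, and make monic.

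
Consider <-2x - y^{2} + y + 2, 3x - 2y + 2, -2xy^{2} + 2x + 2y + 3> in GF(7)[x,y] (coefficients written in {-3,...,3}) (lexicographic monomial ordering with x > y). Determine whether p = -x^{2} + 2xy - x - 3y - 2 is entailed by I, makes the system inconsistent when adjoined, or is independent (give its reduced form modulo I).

First compute the reduced Gröbner basis of I by Buchberger's algorithm.
f_1 = -2x - y^{2} + y + 2, LT = x.
f_2 = 3x - 2y + 2, LT = x.
f_3 = -2xy^{2} + 2x + 2y + 3, LT = xy^{2}.

S(f_1,f_2): lcm = x. S = -3y^{2} - y + 3.
  reduce S modulo (f_1, f_2, f_3):
  remainder -3y^{2} - y + 3 ≠ 0; add h_4 = -3y^{2} - y + 3 to the basis.

S(f_1,f_3): lcm = xy^{2}. S = x - 3y^{4} + 3y^{3} - y^{2} + y - 2.
  reduce S modulo (f_1, f_2, f_3, h_4):
  remainder 2y - 1 ≠ 0; add h_5 = 2y - 1 to the basis.

The other S-polynomials (S(f_2,f_3), S(f_1,h_4), S(f_2,h_4), S(f_3,h_4), S(f_1,h_5), S(f_2,h_5), S(f_3,h_5), S(h_4,h_5)) all reduce to 0 modulo the current basis, so we have a Gröbner basis.
Inter-reduce: drop elements whose leading term is divisible by another's, tail-reduce, and make monic.
Reduced Gröbner basis: {x - 2, y + 3}.
Label its elements g_1 = x - 2, g_2 = y + 3.

Reduce p = -x^{2} + 2xy - x - 3y - 2 modulo G:
  leading term x^{2}: subtract (-x)·g_1 from -x^{2} + 2xy - x - 3y - 2 → 2xy - 3x - 3y - 2
  leading term xy: subtract (2y)·g_1 from 2xy - 3x - 3y - 2 → -3x + y - 2
  leading term x: subtract (-3)·g_1 from -3x + y - 2 → y - 1
  leading term y: subtract (1)·g_2 from y - 1 → 3
  leading term 1: no divisor's leading term divides it; move 3 to the remainder.
  normal form = 3.
The normal form is nonzero, so p ∉ I. Since p minus its normal form lies in I, I + (p) = I + (r) where r = 3; decide whether this ideal is the whole ring.
Here r = 3 is a nonzero constant, hence a unit: 1 ∈ I + (p), the Gröbner basis of I + (p) is {1}, and the enlarged system has no common solution — adjoining p is inconsistent.

Adjoining -x^{2} + 2xy - x - 3y - 2 makes the ideal the whole ring: the system is inconsistent.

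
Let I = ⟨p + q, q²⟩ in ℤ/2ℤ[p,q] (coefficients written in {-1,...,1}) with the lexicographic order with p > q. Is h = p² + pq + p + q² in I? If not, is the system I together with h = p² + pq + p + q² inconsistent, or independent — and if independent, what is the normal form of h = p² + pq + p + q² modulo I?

First compute the reduced Gröbner basis of I by Buchberger's algorithm.
f_1 = p + q, LT = p.
f_2 = q², LT = q².

S(f_1,f_2): leading monomials are coprime, so the S-polynomial reduces to 0 (Buchberger's first criterion).
Every S-polynomial of the final basis reduces to 0, so we have a Gröbner basis.
Inter-reduce: drop elements whose leading term is divisible by another's, tail-reduce, and make monic.
Reduced Gröbner basis: {p + q, q²}.
Label its elements g_1 = p + q, g_2 = q².

Reduce h = p² + pq + p + q² modulo G:
  leading term p²: subtract (p)·g_1 from p² + pq + p + q² → p + q²
  leading term p: subtract (1)·g_1 from p + q² → q² + q
  leading term q²: subtract (1)·g_2 from q² + q → q
  leading term q: no divisor's leading term divides it; move q to the remainder.
  normal form = q.
The normal form is nonzero, so h ∉ I. Since h minus its normal form lies in I, I + (h) = I + (r) where r = q; decide whether this ideal is the whole ring.
Run Buchberger on G together with r (pairs among the g_i already reduce to 0 since G is a Gröbner basis):
g_1 = p + q, LT = p.
g_2 = q², LT = q².
r = q, LT = q.

S(g_1,g_2): leading monomials are coprime, so the S-polynomial reduces to 0 (Buchberger's first criterion).
S(g_1,r): leading monomials are coprime, so the S-polynomial reduces to 0 (Buchberger's first criterion).
S(g_2,r): lcm = q². S = 0.
  remainder 0.

Every S-polynomial of the final basis reduces to 0, so we have a Gröbner basis.
Inter-reduce: drop elements whose leading term is divisible by another's, tail-reduce, and make monic.
Reduced Gröbner basis: {p, q}.
The reduced Gröbner basis of I + (h) is {p, q} ≠ {1}, a proper ideal, so the enlarged system stays consistent: h is independent of I, with normal form q.

p² + pq + p + q² is independent of I; its normal form modulo I is q.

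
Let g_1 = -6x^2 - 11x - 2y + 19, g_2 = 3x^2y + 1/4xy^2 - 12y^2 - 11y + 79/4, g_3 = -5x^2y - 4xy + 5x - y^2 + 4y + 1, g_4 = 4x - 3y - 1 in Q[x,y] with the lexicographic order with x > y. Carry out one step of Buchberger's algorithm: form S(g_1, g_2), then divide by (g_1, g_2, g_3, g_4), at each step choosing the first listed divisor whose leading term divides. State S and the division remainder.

S(g_1, g_2) = -1/12xy^2 + 11/6xy + 13/3y^2 + 1/2y - 79/12; remainder on division = -1/16y^3 + 91/16y^2 + 23/24y - 79/12.

lcm(LM(g_1), LM(g_2)) = x^2y.
S = (lcm/LT(g_1))·g_1 − (lcm/LT(g_2))·g_2 = -1/12xy^2 + 11/6xy + 13/3y^2 + 1/2y - 79/12.
Reduce S modulo (g_1, g_2, g_3, g_4) in that order:
  leading term xy^2: subtract (-1/48y^2)·g_4 from -1/12xy^2 + 11/6xy + 13/3y^2 + 1/2y - 79/12 → 11/6xy - 1/16y^3 + 69/16y^2 + 1/2y - 79/12
  leading term xy: subtract (11/24y)·g_4 from 11/6xy - 1/16y^3 + 69/16y^2 + 1/2y - 79/12 → -1/16y^3 + 91/16y^2 + 23/24y - 79/12
  leading term y^3: no divisor's leading term divides it; move -1/16y^3 to the remainder.
  leading term y^2: no divisor's leading term divides it; move 91/16y^2 to the remainder.
  leading term y: no divisor's leading term divides it; move 23/24y to the remainder.
  leading term 1: no divisor's leading term divides it; move -79/12 to the remainder.
The remainder -1/16y^3 + 91/16y^2 + 23/24y - 79/12 is nonzero, so it would be added as the next basis element.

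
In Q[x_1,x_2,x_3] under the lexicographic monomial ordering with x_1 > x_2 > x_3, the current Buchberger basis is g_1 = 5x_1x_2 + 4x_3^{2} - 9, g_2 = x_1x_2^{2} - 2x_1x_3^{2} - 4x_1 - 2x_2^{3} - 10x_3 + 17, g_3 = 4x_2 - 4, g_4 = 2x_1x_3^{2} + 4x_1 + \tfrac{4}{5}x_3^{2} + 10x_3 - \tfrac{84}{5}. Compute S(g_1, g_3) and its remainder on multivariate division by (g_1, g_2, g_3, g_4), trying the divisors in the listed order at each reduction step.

lcm(LM(g_1), LM(g_3)) = x_1x_2.
S = (lcm/LT(g_1))·g_1 − (lcm/LT(g_3))·g_3 = x_1 + \tfrac{4}{5}x_3^{2} - \tfrac{9}{5}.
Reduce S modulo (g_1, g_2, g_3, g_4) in that order:
  leading term x_1: no divisor's leading term divides it; move x_1 to the remainder.
  leading term x_3^{2}: no divisor's leading term divides it; move \tfrac{4}{5}x_3^{2} to the remainder.
  leading term 1: no divisor's leading term divides it; move -\tfrac{9}{5} to the remainder.
The remainder x_1 + \tfrac{4}{5}x_3^{2} - \tfrac{9}{5} is nonzero, so it would be added as the next basis element.

S(g_1, g_3) = x_1 + \tfrac{4}{5}x_3^{2} - \tfrac{9}{5}; remainder on division = x_1 + \tfrac{4}{5}x_3^{2} - \tfrac{9}{5}.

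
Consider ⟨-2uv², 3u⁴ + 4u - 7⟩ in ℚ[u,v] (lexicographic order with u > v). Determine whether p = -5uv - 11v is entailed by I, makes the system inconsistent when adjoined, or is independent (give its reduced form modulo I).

-5uv - 11v is independent of I; its normal form modulo I is -5uv - 11v.

First compute the reduced Gröbner basis of I by Buchberger's algorithm.
f_1 = -2uv², LT = uv².
f_2 = 3u⁴ + 4u - 7, LT = u⁴.

S(f_1,f_2): lcm = u⁴v². S = -4/3uv² + 7/3v².
  leading term uv²: subtract (⅔)·f_1 from -4/3uv² + 7/3v² → 7/3v²
  leading term v²: no divisor's leading term divides it; move 7/3v² to the remainder.
  remainder 7/3v² ≠ 0; add h_3 = 7/3v² to the basis.

The other S-polynomials (S(f_1,h_3), S(f_2,h_3)) all reduce to 0 modulo the current basis, so we have a Gröbner basis.
Inter-reduce: drop elements whose leading term is divisible by another's, tail-reduce, and make monic.
Reduced Gröbner basis: {u⁴ + 4/3u - 7/3, v²}.
Label its elements g_1 = u⁴ + 4/3u - 7/3, g_2 = v².

Reduce p = -5uv - 11v modulo G:
  leading term uv: no divisor's leading term divides it; move -5uv to the remainder.
  leading term v: no divisor's leading term divides it; move -11v to the remainder.
  normal form = -5uv - 11v.
The normal form is nonzero, so p ∉ I. Since p minus its normal form lies in I, I + (p) = I + (r) where r = -5uv - 11v; decide whether this ideal is the whole ring.
Run Buchberger on G together with r (pairs among the g_i already reduce to 0 since G is a Gröbner basis):
g_1 = u⁴ + 4/3u - 7/3, LT = u⁴.
g_2 = v², LT = v².
r = -5uv - 11v, LT = uv.

S(g_1,r): lcm = u⁴v. S = -11/5u³v + 4/3uv - 7/3v.
  leading term u³v: subtract (11/25u²)·r from -11/5u³v + 4/3uv - 7/3v → 121/25u²v + 4/3uv - 7/3v
  leading term u²v: subtract (-121/125u)·r from 121/25u²v + 4/3uv - 7/3v → -3493/375uv - 7/3v
  leading term uv: subtract (3493/1875)·r from -3493/375uv - 7/3v → 34048/1875v
  leading term v: no divisor's leading term divides it; move 34048/1875v to the remainder.
  remainder 34048/1875v ≠ 0; add m_4 = 34048/1875v to the basis.

The other S-polynomials (S(g_1,g_2), S(g_2,r), S(g_1,m_4), S(g_2,m_4), S(r,m_4)) all reduce to 0 modulo the current basis, so we have a Gröbner basis.
Inter-reduce: drop elements whose leading term is divisible by another's, tail-reduce, and make monic.
Reduced Gröbner basis: {u⁴ + 4/3u - 7/3, v}.
The reduced Gröbner basis of I + (p) is {u⁴ + 4/3u - 7/3, v} ≠ {1}, a proper ideal, so the enlarged system stays consistent: p is independent of I, with normal form -5uv - 11v.

The remainder on division by a Gröbner basis is unique — it is the normal form.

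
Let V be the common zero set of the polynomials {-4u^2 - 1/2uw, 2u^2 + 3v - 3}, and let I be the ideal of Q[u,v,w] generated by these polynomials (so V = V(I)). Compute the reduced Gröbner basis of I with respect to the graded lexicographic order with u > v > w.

f_1 = -4u^2 - 1/2uw, LT = u^2.
f_2 = 2u^2 + 3v - 3, LT = u^2.

S(f_1,f_2): lcm = u^2. S = 1/8uw - 3/2v + 3/2.
  leading term uw: no divisor's leading term divides it; move 1/8uw to the remainder.
  leading term v: no divisor's leading term divides it; move -3/2v to the remainder.
  leading term 1: no divisor's leading term divides it; move 3/2 to the remainder.
  remainder 1/8uw - 3/2v + 3/2 ≠ 0; add g_3 = 1/8uw - 3/2v + 3/2 to the basis.

S(f_1,g_3): lcm = u^2w. S = 1/8uw^2 + 12uv - 12u.
  leading term uw^2: subtract (w)·g_3 from 1/8uw^2 + 12uv - 12u → 12uv + 3/2vw - 12u - 3/2w
  leading term uv: no divisor's leading term divides it; move 12uv to the remainder.
  leading term vw: no divisor's leading term divides it; move 3/2vw to the remainder.
  leading term u: no divisor's leading term divides it; move -12u to the remainder.
  leading term w: no divisor's leading term divides it; move -3/2w to the remainder.
  remainder 12uv + 3/2vw - 12u - 3/2w ≠ 0; add g_4 = 12uv + 3/2vw - 12u - 3/2w to the basis.

S(f_2,g_3): lcm = u^2w. S = 12uv + 3/2vw - 12u - 3/2w.
  leading term uv: subtract (1)·g_4 from 12uv + 3/2vw - 12u - 3/2w → 0
  remainder 0.

S(f_1,g_4): lcm = u^2v. S = u^2 + 1/8uw.
  leading term u^2: subtract (-1/4)·f_1 from u^2 + 1/8uw → 0
  remainder 0.

S(f_2,g_4): lcm = u^2v. S = -1/8uvw + u^2 + 1/8uw + 3/2v^2 - 3/2v.
  leading term uvw: subtract (-v)·g_3 from -1/8uvw + u^2 + 1/8uw + 3/2v^2 - 3/2v → u^2 + 1/8uw
  leading term u^2: subtract (-1/4)·f_1 from u^2 + 1/8uw → 0
  remainder 0.

S(g_3,g_4): lcm = uvw. S = -1/8vw^2 + uw - 12v^2 + 1/8w^2 + 12v.
  leading term vw^2: no divisor's leading term divides it; move -1/8vw^2 to the remainder.
  leading term uw: subtract (8)·g_3 from uw - 12v^2 + 1/8w^2 + 12v → -12v^2 + 1/8w^2 + 24v - 12
  leading term v^2: no divisor's leading term divides it; move -12v^2 to the remainder.
  leading term w^2: no divisor's leading term divides it; move 1/8w^2 to the remainder.
  leading term v: no divisor's leading term divides it; move 24v to the remainder.
  leading term 1: no divisor's leading term divides it; move -12 to the remainder.
  remainder -1/8vw^2 - 12v^2 + 1/8w^2 + 24v - 12 ≠ 0; add g_5 = -1/8vw^2 - 12v^2 + 1/8w^2 + 24v - 12 to the basis.

S(f_1,g_5): leading monomials are coprime, so the S-polynomial reduces to 0 (Buchberger's first criterion).
S(f_2,g_5): leading monomials are coprime, so the S-polynomial reduces to 0 (Buchberger's first criterion).
S(g_3,g_5): lcm = uvw^2. S = -96uv^2 + uw^2 - 12v^2w + 192uv + 12vw - 96u.
  leading term uv^2: subtract (-8v)·g_4 from -96uv^2 + uw^2 - 12v^2w + 192uv + 12vw - 96u → uw^2 + 96uv - 96u
  leading term uw^2: subtract (8w)·g_3 from uw^2 + 96uv - 96u → 96uv + 12vw - 96u - 12w
  leading term uv: subtract (8)·g_4 from 96uv + 12vw - 96u - 12w → 0
  remainder 0.

S(g_4,g_5): lcm = uvw^2. S = 1/8vw^3 - 96uv^2 - 1/8w^3 + 192uv - 96u.
  leading term vw^3: subtract (-w)·g_5 from 1/8vw^3 - 96uv^2 - 1/8w^3 + 192uv - 96u → -96uv^2 - 12v^2w + 192uv + 24vw - 96u - 12w
  leading term uv^2: subtract (-8v)·g_4 from -96uv^2 - 12v^2w + 192uv + 24vw - 96u - 12w → 96uv + 12vw - 96u - 12w
  leading term uv: subtract (8)·g_4 from 96uv + 12vw - 96u - 12w → 0
  remainder 0.

Every S-polynomial of the final basis reduces to 0, so we have a Gröbner basis.
Inter-reduce: drop elements whose leading term is divisible by another's, tail-reduce, and make monic.

G = {vw^2 + 96v^2 - w^2 - 192v + 96, u^2 + 3/2v - 3/2, uv + 1/8vw - u - 1/8w, uw - 12v + 12}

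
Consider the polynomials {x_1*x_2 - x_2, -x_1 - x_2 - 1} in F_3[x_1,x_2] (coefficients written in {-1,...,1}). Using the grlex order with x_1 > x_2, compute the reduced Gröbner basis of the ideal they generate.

G = {x_2**2 - x_2, x_1 + x_2 + 1}

f_1 = x_1*x_2 - x_2, LT = x_1*x_2.
f_2 = -x_1 - x_2 - 1, LT = x_1.

S(f_1,f_2): lcm = x_1*x_2. S = -x_2**2 + x_2.
  leading term x_2**2: no divisor's leading term divides it; move -x_2**2 to the remainder.
  leading term x_2: no divisor's leading term divides it; move x_2 to the remainder.
  remainder -x_2**2 + x_2 ≠ 0; add g_3 = -x_2**2 + x_2 to the basis.

The other S-polynomials (S(f_1,g_3), S(f_2,g_3)) all reduce to 0 modulo the current basis, so we have a Gröbner basis.
Inter-reduce: drop elements whose leading term is divisible by another's, tail-reduce, and make monic.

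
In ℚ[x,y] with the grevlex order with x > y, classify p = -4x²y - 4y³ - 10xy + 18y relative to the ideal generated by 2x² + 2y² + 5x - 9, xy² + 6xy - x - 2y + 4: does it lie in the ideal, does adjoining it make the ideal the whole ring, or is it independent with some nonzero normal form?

-4x²y - 4y³ - 10xy + 18y lies in I (it reduces to 0).

First compute the reduced Gröbner basis of I by Buchberger's algorithm.
f_1 = 2x² + 2y² + 5x - 9, LT = x².
f_2 = xy² + 6xy - x - 2y + 4, LT = xy².

S(f_1,f_2): lcm = x²y². S = y⁴ - 6x²y + 5/2xy² + x² + 2xy - 9/2y² - 4x.
  reduce S modulo (f_1, f_2):
  remainder y⁴ + 6y³ + 2xy - 11/2y² - 4x - 22y - 11/2 ≠ 0; add h_3 = y⁴ + 6y³ + 2xy - 11/2y² - 4x - 22y - 11/2 to the basis.

The other S-polynomials (S(f_1,h_3), S(f_2,h_3)) all reduce to 0 modulo the current basis, so we have a Gröbner basis.
Inter-reduce: drop elements whose leading term is divisible by another's, tail-reduce, and make monic.
Reduced Gröbner basis: {y⁴ + 6y³ + 2xy - 11/2y² - 4x - 22y - 11/2, xy² + 6xy - x - 2y + 4, x² + y² + 5/2x - 9/2}.
Label its elements g_1 = y⁴ + 6y³ + 2xy - 11/2y² - 4x - 22y - 11/2, g_2 = xy² + 6xy - x - 2y + 4, g_3 = x² + y² + 5/2x - 9/2.

Reduce p = -4x²y - 4y³ - 10xy + 18y modulo G:
  leading term x²y: subtract (-4y)·g_3 from -4x²y - 4y³ - 10xy + 18y → 0
  normal form = 0.
Since the normal form is 0, p ∈ I.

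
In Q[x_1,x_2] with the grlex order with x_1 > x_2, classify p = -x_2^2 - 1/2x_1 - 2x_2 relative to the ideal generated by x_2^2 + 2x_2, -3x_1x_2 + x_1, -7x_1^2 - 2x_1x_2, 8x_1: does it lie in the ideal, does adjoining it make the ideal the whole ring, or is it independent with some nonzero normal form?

First compute the reduced Gröbner basis of I by Buchberger's algorithm.
f_1 = x_2^2 + 2x_2, LT = x_2^2.
f_2 = -3x_1x_2 + x_1, LT = x_1x_2.
f_3 = -7x_1^2 - 2x_1x_2, LT = x_1^2.
f_4 = 8x_1, LT = x_1.

The S-polynomials (S(f_1,f_2), S(f_1,f_3), S(f_1,f_4), S(f_2,f_3), S(f_2,f_4), S(f_3,f_4)) all reduce to 0 modulo the current basis, so we have a Gröbner basis.
Inter-reduce: drop elements whose leading term is divisible by another's, tail-reduce, and make monic.
Reduced Gröbner basis: {x_2^2 + 2x_2, x_1}.
Label its elements g_1 = x_2^2 + 2x_2, g_2 = x_1.

Reduce p = -x_2^2 - 1/2x_1 - 2x_2 modulo G:
  leading term x_2^2: subtract (-1)·g_1 from -x_2^2 - 1/2x_1 - 2x_2 → -1/2x_1
  leading term x_1: subtract (-1/2)·g_2 from -1/2x_1 → 0
  normal form = 0.
Since the normal form is 0, p ∈ I.

-x_2^2 - 1/2x_1 - 2x_2 lies in I (it reduces to 0).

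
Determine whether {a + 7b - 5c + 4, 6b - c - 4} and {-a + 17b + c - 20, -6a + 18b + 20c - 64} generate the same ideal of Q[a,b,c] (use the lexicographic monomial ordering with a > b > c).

Yes, the ideals are equal.

Equality of ideals is decidable: compute both reduced Gröbner bases (unique for the ordering) and check whether they agree.
Buchberger on the first generating set:
f_1 = a + 7b - 5c + 4, LT = a.
f_2 = 6b - c - 4, LT = b.

The S-polynomials (S(f_1,f_2)) all reduce to 0 modulo the current basis, so we have a Gröbner basis.
Inter-reduce: drop elements whose leading term is divisible by another's, tail-reduce, and make monic.
Reduced Gröbner basis: {a - 23/6c + 26/3, b - 1/6c - 2/3}.

Buchberger on the second generating set:
h_1 = -a + 17b + c - 20, LT = a.
h_2 = -6a + 18b + 20c - 64, LT = a.

S(h_1,h_2): lcm = a. S = -14b + 7/3c + 28/3.
  leading term b: no divisor's leading term divides it; move -14b to the remainder.
  leading term c: no divisor's leading term divides it; move 7/3c to the remainder.
  leading term 1: no divisor's leading term divides it; move 28/3 to the remainder.
  remainder -14b + 7/3c + 28/3 ≠ 0; add k_3 = -14b + 7/3c + 28/3 to the basis.

The other S-polynomials (S(h_1,k_3), S(h_2,k_3)) all reduce to 0 modulo the current basis, so we have a Gröbner basis.
Inter-reduce: drop elements whose leading term is divisible by another's, tail-reduce, and make monic.
Reduced Gröbner basis: {a - 23/6c + 26/3, b - 1/6c - 2/3}.

Same reduced basis, so the two generating sets span the same ideal.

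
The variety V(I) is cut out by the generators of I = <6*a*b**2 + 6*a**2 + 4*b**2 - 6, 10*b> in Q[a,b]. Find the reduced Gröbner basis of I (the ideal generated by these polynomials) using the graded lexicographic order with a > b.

f_1 = 6*a*b**2 + 6*a**2 + 4*b**2 - 6, LT = a*b**2.
f_2 = 10*b, LT = b.

S(f_1,f_2): lcm = a*b**2. S = a**2 + 2/3*b**2 - 1.
  leading term a**2: no divisor's leading term divides it; move a**2 to the remainder.
  leading term b**2: subtract (1/15*b)·f_2 from 2/3*b**2 - 1 → -1
  leading term 1: no divisor's leading term divides it; move -1 to the remainder.
  remainder a**2 - 1 ≠ 0; add g_3 = a**2 - 1 to the basis.

S(f_1,g_3): lcm = a**2*b**2. S = a**3 + 2/3*a*b**2 + b**2 - a.
  leading term a**3: subtract (a)·g_3 from a**3 + 2/3*a*b**2 + b**2 - a → 2/3*a*b**2 + b**2
  leading term a*b**2: subtract (1/9)·f_1 from 2/3*a*b**2 + b**2 → -2/3*a**2 + 5/9*b**2 + 2/3
  leading term a**2: subtract (-2/3)·g_3 from -2/3*a**2 + 5/9*b**2 + 2/3 → 5/9*b**2
  leading term b**2: subtract (1/18*b)·f_2 from 5/9*b**2 → 0
  remainder 0.

S(f_2,g_3): leading monomials are coprime, so the S-polynomial reduces to 0 (Buchberger's first criterion).
Every S-polynomial of the final basis reduces to 0, so we have a Gröbner basis.
Inter-reduce: drop elements whose leading term is divisible by another's, tail-reduce, and make monic.

G = {a**2 - 1, b}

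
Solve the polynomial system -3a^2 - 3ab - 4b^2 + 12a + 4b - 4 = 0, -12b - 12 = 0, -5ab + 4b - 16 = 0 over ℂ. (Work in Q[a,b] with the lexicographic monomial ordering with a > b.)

Compute a lex Gröbner basis by Buchberger's algorithm.
f_1 = -3a^2 - 3ab + 12a - 4b^2 + 4b - 4, LT = a^2.
f_2 = -12b - 12, LT = b.
f_3 = -5ab + 4b - 16, LT = ab.

S(f_1,f_3): lcm = a^2b. S = ab^2 - 16/5ab - 16/5a + 4/3b^3 - 4/3b^2 + 4/3b.
  leading term ab^2: subtract (-1/12ab)·f_2 from ab^2 - 16/5ab - 16/5a + 4/3b^3 - 4/3b^2 + 4/3b → -21/5ab - 16/5a + 4/3b^3 - 4/3b^2 + 4/3b
  leading term ab: subtract (7/20a)·f_2 from -21/5ab - 16/5a + 4/3b^3 - 4/3b^2 + 4/3b → a + 4/3b^3 - 4/3b^2 + 4/3b
  leading term a: no divisor's leading term divides it; move a to the remainder.
  leading term b^3: subtract (-1/9b^2)·f_2 from 4/3b^3 - 4/3b^2 + 4/3b → -8/3b^2 + 4/3b
  leading term b^2: subtract (2/9b)·f_2 from -8/3b^2 + 4/3b → 4b
  leading term b: subtract (-1/3)·f_2 from 4b → -4
  leading term 1: no divisor's leading term divides it; move -4 to the remainder.
  remainder a - 4 ≠ 0; add h_4 = a - 4 to the basis.

The other S-polynomials (S(f_1,f_2), S(f_2,f_3), S(f_1,h_4), S(f_2,h_4), S(f_3,h_4)) all reduce to 0 modulo the current basis, so we have a Gröbner basis.
Inter-reduce: drop elements whose leading term is divisible by another's, tail-reduce, and make monic.
Reduced Gröbner basis: {a - 4, b + 1}.

A lex Gröbner basis eliminates variables successively. Here b + 1 depends only on b, with roots {-1}; lifting each root through the earlier basis elements recovers the full solutions.
  b = -1: the earlier basis element becomes a - 4 = 0, giving a = 4 — point (4, -1).
Check: every point annihilates each of the original generators.
Zero-dimensionality of the ideal guarantees finitely many solutions over ℂ.

{(4, -1)}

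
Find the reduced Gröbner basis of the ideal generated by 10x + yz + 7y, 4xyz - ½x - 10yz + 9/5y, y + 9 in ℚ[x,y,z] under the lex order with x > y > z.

G = {x - 9/10z - 63/10, y + 9, z² + 305/72z + 43/72}

f_1 = 10x + yz + 7y, LT = x.
f_2 = 4xyz - ½x - 10yz + 9/5y, LT = xyz.
f_3 = y + 9, LT = y.

S(f_1,f_2): lcm = xyz. S = ⅛x + 1/10y²z² + 7/10y²z + 5/2yz - 9/20y.
  leading term x: subtract (1/80)·f_1 from ⅛x + 1/10y²z² + 7/10y²z + 5/2yz - 9/20y → 1/10y²z² + 7/10y²z + 199/80yz - 43/80y
  leading term y²z²: subtract (1/10yz²)·f_3 from 1/10y²z² + 7/10y²z + 199/80yz - 43/80y → 7/10y²z - 9/10yz² + 199/80yz - 43/80y
  leading term y²z: subtract (7/10yz)·f_3 from 7/10y²z - 9/10yz² + 199/80yz - 43/80y → -9/10yz² - 61/16yz - 43/80y
  leading term yz²: subtract (-9/10z²)·f_3 from -9/10yz² - 61/16yz - 43/80y → -61/16yz - 43/80y + 81/10z²
  leading term yz: subtract (-61/16z)·f_3 from -61/16yz - 43/80y + 81/10z² → -43/80y + 81/10z² + 549/16z
  leading term y: subtract (-43/80)·f_3 from -43/80y + 81/10z² + 549/16z → 81/10z² + 549/16z + 387/80
  leading term z²: no divisor's leading term divides it; move 81/10z² to the remainder.
  leading term z: no divisor's leading term divides it; move 549/16z to the remainder.
  leading term 1: no divisor's leading term divides it; move 387/80 to the remainder.
  remainder 81/10z² + 549/16z + 387/80 ≠ 0; add g_4 = 81/10z² + 549/16z + 387/80 to the basis.

S(f_1,f_3): leading monomials are coprime, so the S-polynomial reduces to 0 (Buchberger's first criterion).
S(f_2,f_3): lcm = xyz. S = -9xz - ⅛x - 5/2yz + 9/20y.
  leading term xz: subtract (-9/10z)·f_1 from -9xz - ⅛x - 5/2yz + 9/20y → -⅛x + 9/10yz² + 19/5yz + 9/20y
  leading term x: subtract (-1/80)·f_1 from -⅛x + 9/10yz² + 19/5yz + 9/20y → 9/10yz² + 61/16yz + 43/80y
  leading term yz²: subtract (9/10z²)·f_3 from 9/10yz² + 61/16yz + 43/80y → 61/16yz + 43/80y - 81/10z²
  leading term yz: subtract (61/16z)·f_3 from 61/16yz + 43/80y - 81/10z² → 43/80y - 81/10z² - 549/16z
  leading term y: subtract (43/80)·f_3 from 43/80y - 81/10z² - 549/16z → -81/10z² - 549/16z - 387/80
  leading term z²: subtract (-1)·g_4 from -81/10z² - 549/16z - 387/80 → 0
  remainder 0.

S(f_1,g_4): leading monomials are coprime, so the S-polynomial reduces to 0 (Buchberger's first criterion).
S(f_2,g_4): lcm = xyz². S = -305/72xyz - 43/72xy - ⅛xz - 5/2yz² + 9/20yz.
  leading term xyz: subtract (-61/144yz)·f_1 from -305/72xyz - 43/72xy - ⅛xz - 5/2yz² + 9/20yz → -43/72xy - ⅛xz + 61/144y²z² + 427/144y²z - 5/2yz² + 9/20yz
  leading term xy: subtract (-43/720y)·f_1 from -43/72xy - ⅛xz + 61/144y²z² + 427/144y²z - 5/2yz² + 9/20yz → -⅛xz + 61/144y²z² + 121/40y²z + 301/720y² - 5/2yz² + 9/20yz
  leading term xz: subtract (-1/80z)·f_1 from -⅛xz + 61/144y²z² + 121/40y²z + 301/720y² - 5/2yz² + 9/20yz → 61/144y²z² + 121/40y²z + 301/720y² - 199/80yz² + 43/80yz
  leading term y²z²: subtract (61/144yz²)·f_3 from 61/144y²z² + 121/40y²z + 301/720y² - 199/80yz² + 43/80yz → 121/40y²z + 301/720y² - 63/10yz² + 43/80yz
  leading term y²z: subtract (121/40yz)·f_3 from 121/40y²z + 301/720y² - 63/10yz² + 43/80yz → 301/720y² - 63/10yz² - 427/16yz
  leading term y²: subtract (301/720y)·f_3 from 301/720y² - 63/10yz² - 427/16yz → -63/10yz² - 427/16yz - 301/80y
  leading term yz²: subtract (-63/10z²)·f_3 from -63/10yz² - 427/16yz - 301/80y → -427/16yz - 301/80y + 567/10z²
  leading term yz: subtract (-427/16z)·f_3 from -427/16yz - 301/80y + 567/10z² → -301/80y + 567/10z² + 3843/16z
  leading term y: subtract (-301/80)·f_3 from -301/80y + 567/10z² + 3843/16z → 567/10z² + 3843/16z + 2709/80
  leading term z²: subtract (7)·g_4 from 567/10z² + 3843/16z + 2709/80 → 0
  remainder 0.

S(f_3,g_4): leading monomials are coprime, so the S-polynomial reduces to 0 (Buchberger's first criterion).
Every S-polynomial of the final basis reduces to 0, so we have a Gröbner basis.
Inter-reduce: drop elements whose leading term is divisible by another's, tail-reduce, and make monic.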